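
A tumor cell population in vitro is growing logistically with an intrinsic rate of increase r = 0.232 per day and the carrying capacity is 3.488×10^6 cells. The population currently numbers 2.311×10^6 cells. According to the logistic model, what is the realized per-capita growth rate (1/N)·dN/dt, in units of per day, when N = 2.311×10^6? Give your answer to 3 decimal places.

0.078 per day

(1/N)·dN/dt = r(1 − N/K) = 0.232 × (1 − 2.311×10^6/3.488×10^6).
= 0.232 × 0.33744 = 0.078287.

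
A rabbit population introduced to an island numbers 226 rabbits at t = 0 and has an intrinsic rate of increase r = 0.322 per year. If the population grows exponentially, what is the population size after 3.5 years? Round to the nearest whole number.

698 rabbits

N(t) = N₀·e^(rt) = 226 × e^(0.322×3.5) = 226 × e^1.127.
e^1.127 ≈ 3.0864, so N ≈ 226 × 3.0864 = 697.523.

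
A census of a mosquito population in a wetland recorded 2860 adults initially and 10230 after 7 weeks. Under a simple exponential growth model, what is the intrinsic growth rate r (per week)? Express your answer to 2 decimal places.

From N(t) = N₀·e^(rt): e^(r·7) = 10230/2860 = 3.5769.
r·7 = ln(3.5769) = 1.2745, so r = 1.2745/7 = 0.18207.

0.18 per week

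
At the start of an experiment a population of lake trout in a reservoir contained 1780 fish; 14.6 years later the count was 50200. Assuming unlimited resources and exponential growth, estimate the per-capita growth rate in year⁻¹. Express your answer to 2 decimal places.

From N(t) = N₀·e^(rt): e^(r·14.6) = 50200/1780 = 28.202.
r·14.6 = ln(28.202) = 3.3394, so r = 3.3394/14.6 = 0.22873.

0.23 per year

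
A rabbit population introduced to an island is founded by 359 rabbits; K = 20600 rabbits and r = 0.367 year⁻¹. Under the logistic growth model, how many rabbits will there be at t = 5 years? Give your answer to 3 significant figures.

A = (K − N₀)/N₀ = (20600 − 359)/359 = 56.382.
N(t) = K/(1 + A·e^(−rt)) = 20600/(1 + 56.382×e^(−0.367×5)).
e^(−1.835) = 0.15961; denominator = 1 + 56.382×0.15961 = 9.9993.
N = 20600/9.9993 = 2060.15.

2060 rabbits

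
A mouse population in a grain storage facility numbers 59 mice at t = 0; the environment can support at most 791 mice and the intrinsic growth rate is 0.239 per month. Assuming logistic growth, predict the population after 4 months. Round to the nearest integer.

137 mice

A = (K − N₀)/N₀ = (791 − 59)/59 = 12.407.
N(t) = K/(1 + A·e^(−rt)) = 791/(1 + 12.407×e^(−0.239×4)).
e^(−0.956) = 0.38443; denominator = 1 + 12.407×0.38443 = 5.7695.
N = 791/5.7695 = 137.1.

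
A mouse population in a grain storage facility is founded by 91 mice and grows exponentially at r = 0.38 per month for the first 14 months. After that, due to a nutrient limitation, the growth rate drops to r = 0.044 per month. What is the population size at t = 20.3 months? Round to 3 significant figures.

24500 mice

Phase 1: N(14) = 91·e^(0.38×14) = 91·e^5.32 = 18598.9.
Phase 2 runs for 20.3 − 14 = 6.3 months at r = 0.044.
N(20.3) = 18598.9·e^(0.044×6.3) = 18598.9·e^0.2772 = 24540.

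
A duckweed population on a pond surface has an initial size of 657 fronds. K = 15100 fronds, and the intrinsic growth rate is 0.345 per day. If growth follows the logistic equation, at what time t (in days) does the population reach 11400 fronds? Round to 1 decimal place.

A = (K − N₀)/N₀ = (15100 − 657)/657 = 21.983.
Solve 15100/(1 + 21.983·e^(−0.345t)) = 11400: 1 + 21.983·e^(−0.345t) = 1.3246, so e^(−0.345t) = 0.014764.
−0.345·t = ln(0.014764) = -4.2156, so t = 4.2156/0.345 = 12.219.

12.2 days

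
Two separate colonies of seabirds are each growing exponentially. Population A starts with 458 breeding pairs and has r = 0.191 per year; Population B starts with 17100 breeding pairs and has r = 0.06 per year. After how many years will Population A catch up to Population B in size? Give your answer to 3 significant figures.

Set 458·e^(0.191t) = 17100·e^(0.06t).
e^((0.191 − 0.06)t) = 17100/458 → e^(0.131·t) = 37.336.
0.131·t = ln(37.336) = 3.62, so t = 3.62/0.131 = 27.633.

27.6 years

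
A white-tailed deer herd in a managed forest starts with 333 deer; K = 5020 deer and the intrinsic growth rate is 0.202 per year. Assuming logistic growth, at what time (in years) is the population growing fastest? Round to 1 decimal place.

Logistic growth is fastest at N = K/2 = 2510.
A = (K − N₀)/N₀ = 14.075. Set K/(1 + A·e^(−rt)) = K/2 → A·e^(−rt) = 1.
e^(−0.202t) = 1/14.075 = 0.0710476, so t = ln(14.075)/0.202 = 2.6444/0.202 = 13.091.

13.1 years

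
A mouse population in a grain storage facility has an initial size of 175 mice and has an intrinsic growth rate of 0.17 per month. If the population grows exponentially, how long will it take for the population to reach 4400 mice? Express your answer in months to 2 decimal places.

18.97 months

Set N₀·e^(rt) = 4400: e^(0.17·t) = 4400/175 = 25.143.
0.17·t = ln(25.143) = 3.2246, so t = 3.2246/0.17 = 18.968.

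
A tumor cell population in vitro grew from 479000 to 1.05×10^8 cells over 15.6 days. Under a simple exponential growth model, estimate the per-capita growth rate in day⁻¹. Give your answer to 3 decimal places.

From N(t) = N₀·e^(rt): e^(r·15.6) = 1.05×10^8/479000 = 219.21.
r·15.6 = ln(219.21) = 5.39, so r = 5.39/15.6 = 0.34551.

0.346 per day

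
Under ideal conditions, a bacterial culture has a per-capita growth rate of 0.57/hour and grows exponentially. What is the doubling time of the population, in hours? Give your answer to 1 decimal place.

Doubling time t_d = ln(2)/r = 0.6931/0.57 = 1.216.

1.2 hours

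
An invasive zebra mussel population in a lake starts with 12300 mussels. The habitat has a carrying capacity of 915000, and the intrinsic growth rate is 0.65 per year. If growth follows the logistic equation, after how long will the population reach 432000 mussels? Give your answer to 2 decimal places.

6.44 years

A = (K − N₀)/N₀ = (915000 − 12300)/12300 = 73.39.
Solve 915000/(1 + 73.39·e^(−0.65t)) = 432000: 1 + 73.39·e^(−0.65t) = 2.1181, so e^(−0.65t) = 0.0152344.
−0.65·t = ln(0.0152344) = -4.1842, so t = 4.1842/0.65 = 6.4372.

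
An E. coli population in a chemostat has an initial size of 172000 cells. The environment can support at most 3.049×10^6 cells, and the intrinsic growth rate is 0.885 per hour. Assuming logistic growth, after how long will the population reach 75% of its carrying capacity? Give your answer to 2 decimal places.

4.42 hours

A = (K − N₀)/N₀ = (3.049×10^6 − 172000)/172000 = 16.727.
Solve 3.049×10^6/(1 + 16.727·e^(−0.885t)) = 2.28675×10^6: 1 + 16.727·e^(−0.885t) = 1.3333, so e^(−0.885t) = 0.0199282.
−0.885·t = ln(0.0199282) = -3.9156, so t = 3.9156/0.885 = 4.4244.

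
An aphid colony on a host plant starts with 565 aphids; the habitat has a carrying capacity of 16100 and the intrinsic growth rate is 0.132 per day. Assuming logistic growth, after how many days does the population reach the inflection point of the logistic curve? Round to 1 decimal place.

Logistic growth is fastest at N = K/2 = 8050.
A = (K − N₀)/N₀ = 27.496. Set K/(1 + A·e^(−rt)) = K/2 → A·e^(−rt) = 1.
e^(−0.132t) = 1/27.496 = 0.0363695, so t = ln(27.496)/0.132 = 3.314/0.132 = 25.106.

25.1 days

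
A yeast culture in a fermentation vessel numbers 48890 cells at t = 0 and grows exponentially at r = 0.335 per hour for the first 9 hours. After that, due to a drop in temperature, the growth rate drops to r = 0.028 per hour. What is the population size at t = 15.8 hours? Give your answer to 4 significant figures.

1206000 cells

Phase 1: N(9) = 48890·e^(0.335×9) = 48890·e^3.015 = 996823.
Phase 2 runs for 15.8 − 9 = 6.8 hours at r = 0.028.
N(15.8) = 996823·e^(0.028×6.8) = 996823·e^0.1904 = 1.20589×10^6.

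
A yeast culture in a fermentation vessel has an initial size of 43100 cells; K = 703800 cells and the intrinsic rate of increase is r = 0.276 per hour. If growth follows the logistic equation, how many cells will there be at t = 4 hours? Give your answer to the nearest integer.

115712 cells

A = (K − N₀)/N₀ = (703800 − 43100)/43100 = 15.329.
N(t) = K/(1 + A·e^(−rt)) = 703800/(1 + 15.329×e^(−0.276×4)).
e^(−1.104) = 0.33154; denominator = 1 + 15.329×0.33154 = 6.0824.
N = 703800/6.0824 = 115712.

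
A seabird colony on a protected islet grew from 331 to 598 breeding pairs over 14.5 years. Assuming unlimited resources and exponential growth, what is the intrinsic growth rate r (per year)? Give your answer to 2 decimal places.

0.04 per year

From N(t) = N₀·e^(rt): e^(r·14.5) = 598/331 = 1.8066.
r·14.5 = ln(1.8066) = 0.59147, so r = 0.59147/14.5 = 0.040791.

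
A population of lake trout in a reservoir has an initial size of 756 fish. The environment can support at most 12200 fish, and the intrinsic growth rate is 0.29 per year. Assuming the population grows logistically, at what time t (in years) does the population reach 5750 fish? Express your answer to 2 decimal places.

8.97 years

A = (K − N₀)/N₀ = (12200 − 756)/756 = 15.138.
Solve 12200/(1 + 15.138·e^(−0.29t)) = 5750: 1 + 15.138·e^(−0.29t) = 2.1217, so e^(−0.29t) = 0.074103.
−0.29·t = ln(0.074103) = -2.6023, so t = 2.6023/0.29 = 8.9734.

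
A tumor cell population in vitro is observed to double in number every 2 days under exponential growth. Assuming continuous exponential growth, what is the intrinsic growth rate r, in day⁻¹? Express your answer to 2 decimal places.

0.35 per day

r = ln(2)/t_d = 0.6931/2 = 0.34657.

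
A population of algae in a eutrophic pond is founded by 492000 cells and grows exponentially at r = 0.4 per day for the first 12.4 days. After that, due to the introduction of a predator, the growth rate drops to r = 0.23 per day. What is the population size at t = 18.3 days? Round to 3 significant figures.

Phase 1: N(12.4) = 492000·e^(0.4×12.4) = 492000·e^4.96 = 7.015615×10^7.
Phase 2 runs for 18.3 − 12.4 = 5.9 days at r = 0.23.
N(18.3) = 7.015615×10^7·e^(0.23×5.9) = 7.015615×10^7·e^1.357 = 2.725231×10^8.

273000000 cells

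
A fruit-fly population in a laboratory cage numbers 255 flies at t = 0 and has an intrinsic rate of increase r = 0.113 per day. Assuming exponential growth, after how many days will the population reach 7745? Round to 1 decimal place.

30.2 days

Set N₀·e^(rt) = 7745: e^(0.113·t) = 7745/255 = 30.373.
0.113·t = ln(30.373) = 3.4135, so t = 3.4135/0.113 = 30.208.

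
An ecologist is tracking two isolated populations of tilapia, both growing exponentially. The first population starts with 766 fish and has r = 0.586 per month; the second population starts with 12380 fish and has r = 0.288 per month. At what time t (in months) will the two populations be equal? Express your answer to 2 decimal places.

Set 766·e^(0.586t) = 12380·e^(0.288t).
e^((0.586 − 0.288)t) = 12380/766 → e^(0.298·t) = 16.162.
0.298·t = ln(16.162) = 2.7827, so t = 2.7827/0.298 = 9.3378.

9.34 months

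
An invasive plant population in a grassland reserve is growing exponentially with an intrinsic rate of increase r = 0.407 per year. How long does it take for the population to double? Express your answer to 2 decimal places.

Doubling time t_d = ln(2)/r = 0.6931/0.407 = 1.7031.

1.70 years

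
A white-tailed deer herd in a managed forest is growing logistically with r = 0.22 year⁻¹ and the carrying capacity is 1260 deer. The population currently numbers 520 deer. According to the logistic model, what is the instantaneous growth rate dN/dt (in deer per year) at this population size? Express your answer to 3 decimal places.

dN/dt = rN(1 − N/K) = 0.22 × 520 × (1 − 520/1260).
1 − 520/1260 = 0.5873; dN/dt = 0.22 × 520 × 0.5873 = 67.187.

67.187 deer per year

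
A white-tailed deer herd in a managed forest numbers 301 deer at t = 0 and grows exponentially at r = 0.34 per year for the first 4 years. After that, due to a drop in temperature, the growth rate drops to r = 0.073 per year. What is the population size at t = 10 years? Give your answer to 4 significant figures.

1817 deer

Phase 1: N(4) = 301·e^(0.34×4) = 301·e^1.36 = 1172.75.
Phase 2 runs for 10 − 4 = 6 years at r = 0.073.
N(10) = 1172.75·e^(0.073×6) = 1172.75·e^0.438 = 1817.31.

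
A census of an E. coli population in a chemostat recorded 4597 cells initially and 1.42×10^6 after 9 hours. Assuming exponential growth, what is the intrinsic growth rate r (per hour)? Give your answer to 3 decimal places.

From N(t) = N₀·e^(rt): e^(r·9) = 1.42×10^6/4597 = 308.9.
r·9 = ln(308.9) = 5.733, so r = 5.733/9 = 0.637.

0.637 per hour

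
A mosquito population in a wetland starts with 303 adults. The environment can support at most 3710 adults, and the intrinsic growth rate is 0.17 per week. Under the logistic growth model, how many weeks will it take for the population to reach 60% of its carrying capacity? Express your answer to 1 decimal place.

16.6 weeks

A = (K − N₀)/N₀ = (3710 − 303)/303 = 11.244.
Solve 3710/(1 + 11.244·e^(−0.17t)) = 2226: 1 + 11.244·e^(−0.17t) = 1.6667, so e^(−0.17t) = 0.0592897.
−0.17·t = ln(0.0592897) = -2.8253, so t = 2.8253/0.17 = 16.62.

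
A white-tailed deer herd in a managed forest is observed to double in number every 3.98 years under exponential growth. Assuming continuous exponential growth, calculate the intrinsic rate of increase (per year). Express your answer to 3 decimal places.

r = ln(2)/t_d = 0.6931/3.98 = 0.17416.

0.174 per year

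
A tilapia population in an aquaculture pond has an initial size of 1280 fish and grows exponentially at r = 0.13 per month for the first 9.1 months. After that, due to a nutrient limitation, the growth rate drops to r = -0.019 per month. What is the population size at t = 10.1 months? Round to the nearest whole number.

4099 fish

Phase 1: N(9.1) = 1280·e^(0.13×9.1) = 1280·e^1.183 = 4178.11.
Phase 2 runs for 10.1 − 9.1 = 1 months at r = -0.019.
N(10.1) = 4178.11·e^(-0.019×1) = 4178.11·e^-0.019 = 4099.48.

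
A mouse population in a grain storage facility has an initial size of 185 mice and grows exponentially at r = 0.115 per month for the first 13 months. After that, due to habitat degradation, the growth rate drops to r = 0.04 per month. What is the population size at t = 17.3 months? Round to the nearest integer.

Phase 1: N(13) = 185·e^(0.115×13) = 185·e^1.495 = 824.977.
Phase 2 runs for 17.3 − 13 = 4.3 months at r = 0.04.
N(17.3) = 824.977·e^(0.04×4.3) = 824.977·e^0.172 = 979.807.

980 mice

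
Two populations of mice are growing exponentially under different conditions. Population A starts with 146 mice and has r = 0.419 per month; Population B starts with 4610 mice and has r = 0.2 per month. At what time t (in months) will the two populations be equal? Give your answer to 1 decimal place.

15.8 months

Set 146·e^(0.419t) = 4610·e^(0.2t).
e^((0.419 − 0.2)t) = 4610/146 → e^(0.219·t) = 31.575.
0.219·t = ln(31.575) = 3.4524, so t = 3.4524/0.219 = 15.764.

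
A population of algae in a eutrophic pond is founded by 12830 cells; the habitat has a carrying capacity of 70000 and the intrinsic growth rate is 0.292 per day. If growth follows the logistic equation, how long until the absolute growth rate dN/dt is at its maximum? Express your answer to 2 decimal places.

5.12 days

Logistic growth is fastest at N = K/2 = 35000.
A = (K − N₀)/N₀ = 4.456. Set K/(1 + A·e^(−rt)) = K/2 → A·e^(−rt) = 1.
e^(−0.292t) = 1/4.456 = 0.224418, so t = ln(4.456)/0.292 = 1.4942/0.292 = 5.1173.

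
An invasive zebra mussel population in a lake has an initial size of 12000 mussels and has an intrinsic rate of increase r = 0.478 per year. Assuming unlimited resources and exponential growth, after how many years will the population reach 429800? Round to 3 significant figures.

7.49 years

Set N₀·e^(rt) = 429800: e^(0.478·t) = 429800/12000 = 35.817.
0.478·t = ln(35.817) = 3.5784, so t = 3.5784/0.478 = 7.4862.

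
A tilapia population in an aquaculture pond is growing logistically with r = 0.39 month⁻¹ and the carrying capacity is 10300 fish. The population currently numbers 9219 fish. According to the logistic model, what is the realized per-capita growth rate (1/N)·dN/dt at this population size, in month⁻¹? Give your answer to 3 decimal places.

(1/N)·dN/dt = r(1 − N/K) = 0.39 × (1 − 9219/10300).
= 0.39 × 0.10495 = 0.040931.

0.041 per month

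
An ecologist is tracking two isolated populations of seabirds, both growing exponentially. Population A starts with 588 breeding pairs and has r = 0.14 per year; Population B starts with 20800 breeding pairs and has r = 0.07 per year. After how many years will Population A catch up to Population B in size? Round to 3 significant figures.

50.9 years

Set 588·e^(0.14t) = 20800·e^(0.07t).
e^((0.14 − 0.07)t) = 20800/588 → e^(0.07·t) = 35.374.
0.07·t = ln(35.374) = 3.566, so t = 3.566/0.07 = 50.943.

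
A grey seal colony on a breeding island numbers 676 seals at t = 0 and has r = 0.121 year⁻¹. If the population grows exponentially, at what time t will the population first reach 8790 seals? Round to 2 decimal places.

Set N₀·e^(rt) = 8790: e^(0.121·t) = 8790/676 = 13.003.
0.121·t = ln(13.003) = 2.5652, so t = 2.5652/0.121 = 21.2.

21.20 years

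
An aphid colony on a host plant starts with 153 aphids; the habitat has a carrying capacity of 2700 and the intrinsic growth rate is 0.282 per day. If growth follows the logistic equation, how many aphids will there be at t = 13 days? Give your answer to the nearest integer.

1894 aphids

A = (K − N₀)/N₀ = (2700 − 153)/153 = 16.647.
N(t) = K/(1 + A·e^(−rt)) = 2700/(1 + 16.647×e^(−0.282×13)).
e^(−3.666) = 0.025579; denominator = 1 + 16.647×0.025579 = 1.4258.
N = 2700/1.4258 = 1893.66.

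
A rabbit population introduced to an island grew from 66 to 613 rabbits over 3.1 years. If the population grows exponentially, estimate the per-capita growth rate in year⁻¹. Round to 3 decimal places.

0.719 per year

From N(t) = N₀·e^(rt): e^(r·3.1) = 613/66 = 9.2879.
r·3.1 = ln(9.2879) = 2.2287, so r = 2.2287/3.1 = 0.71894.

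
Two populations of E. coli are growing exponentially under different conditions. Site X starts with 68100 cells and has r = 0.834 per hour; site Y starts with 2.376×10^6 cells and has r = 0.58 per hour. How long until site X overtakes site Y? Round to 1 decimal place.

Set 68100·e^(0.834t) = 2.376×10^6·e^(0.58t).
e^((0.834 − 0.58)t) = 2.376×10^6/68100 → e^(0.254·t) = 34.89.
0.254·t = ln(34.89) = 3.5522, so t = 3.5522/0.254 = 13.985.

14.0 hours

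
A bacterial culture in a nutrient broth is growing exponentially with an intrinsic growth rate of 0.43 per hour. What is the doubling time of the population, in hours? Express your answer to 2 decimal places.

1.61 hours

Doubling time t_d = ln(2)/r = 0.6931/0.43 = 1.612.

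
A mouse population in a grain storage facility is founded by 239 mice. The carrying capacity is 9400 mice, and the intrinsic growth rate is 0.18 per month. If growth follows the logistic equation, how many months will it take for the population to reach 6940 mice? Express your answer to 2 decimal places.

A = (K − N₀)/N₀ = (9400 − 239)/239 = 38.331.
Solve 9400/(1 + 38.331·e^(−0.18t)) = 6940: 1 + 38.331·e^(−0.18t) = 1.3545, so e^(−0.18t) = 0.00924763.
−0.18·t = ln(0.00924763) = -4.6834, so t = 4.6834/0.18 = 26.019.

26.02 months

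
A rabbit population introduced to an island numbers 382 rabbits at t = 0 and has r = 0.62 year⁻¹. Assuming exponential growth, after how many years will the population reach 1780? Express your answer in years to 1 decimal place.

2.5 years

Set N₀·e^(rt) = 1780: e^(0.62·t) = 1780/382 = 4.6597.
0.62·t = ln(4.6597) = 1.5389, so t = 1.5389/0.62 = 2.4822.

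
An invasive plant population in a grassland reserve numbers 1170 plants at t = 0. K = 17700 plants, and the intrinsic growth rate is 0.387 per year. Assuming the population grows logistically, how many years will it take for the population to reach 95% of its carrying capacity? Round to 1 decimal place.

A = (K − N₀)/N₀ = (17700 − 1170)/1170 = 14.128.
Solve 17700/(1 + 14.128·e^(−0.387t)) = 16815: 1 + 14.128·e^(−0.387t) = 1.0526, so e^(−0.387t) = 0.00372528.
−0.387·t = ln(0.00372528) = -5.5926, so t = 5.5926/0.387 = 14.451.

14.5 years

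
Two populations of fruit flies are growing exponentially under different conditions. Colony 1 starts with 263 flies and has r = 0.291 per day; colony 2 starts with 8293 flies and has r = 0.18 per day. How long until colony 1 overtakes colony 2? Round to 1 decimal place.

31.1 days

Set 263·e^(0.291t) = 8293·e^(0.18t).
e^((0.291 − 0.18)t) = 8293/263 → e^(0.111·t) = 31.532.
0.111·t = ln(31.532) = 3.451, so t = 3.451/0.111 = 31.09.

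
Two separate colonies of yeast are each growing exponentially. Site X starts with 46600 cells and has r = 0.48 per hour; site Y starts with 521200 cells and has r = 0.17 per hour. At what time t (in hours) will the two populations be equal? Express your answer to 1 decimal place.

7.8 hours

Set 46600·e^(0.48t) = 521200·e^(0.17t).
e^((0.48 − 0.17)t) = 521200/46600 → e^(0.31·t) = 11.185.
0.31·t = ln(11.185) = 2.4145, so t = 2.4145/0.31 = 7.7888.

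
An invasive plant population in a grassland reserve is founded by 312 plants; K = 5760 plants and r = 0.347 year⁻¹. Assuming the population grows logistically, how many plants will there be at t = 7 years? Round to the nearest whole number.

2269 plants

A = (K − N₀)/N₀ = (5760 − 312)/312 = 17.462.
N(t) = K/(1 + A·e^(−rt)) = 5760/(1 + 17.462×e^(−0.347×7)).
e^(−2.429) = 0.088125; denominator = 1 + 17.462×0.088125 = 2.5388.
N = 5760/2.5388 = 2268.79.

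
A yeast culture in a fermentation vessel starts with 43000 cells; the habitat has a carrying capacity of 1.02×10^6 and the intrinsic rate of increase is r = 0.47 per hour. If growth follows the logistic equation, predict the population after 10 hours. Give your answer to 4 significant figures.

845300 cells

A = (K − N₀)/N₀ = (1.02×10^6 − 43000)/43000 = 22.721.
N(t) = K/(1 + A·e^(−rt)) = 1.02×10^6/(1 + 22.721×e^(−0.47×10)).
e^(−4.7) = 0.0090953; denominator = 1 + 22.721×0.0090953 = 1.2067.
N = 1.02×10^6/1.2067 = 845313.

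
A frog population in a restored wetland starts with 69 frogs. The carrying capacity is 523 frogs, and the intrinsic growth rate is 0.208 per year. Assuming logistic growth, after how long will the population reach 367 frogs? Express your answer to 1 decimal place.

13.2 years

A = (K − N₀)/N₀ = (523 − 69)/69 = 6.5797.
Solve 523/(1 + 6.5797·e^(−0.208t)) = 367: 1 + 6.5797·e^(−0.208t) = 1.4251, so e^(−0.208t) = 0.0646029.
−0.208·t = ln(0.0646029) = -2.7395, so t = 2.7395/0.208 = 13.171.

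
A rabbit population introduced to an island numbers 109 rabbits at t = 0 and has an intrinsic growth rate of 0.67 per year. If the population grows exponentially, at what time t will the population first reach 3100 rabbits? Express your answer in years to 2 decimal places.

5.00 years

Set N₀·e^(rt) = 3100: e^(0.67·t) = 3100/109 = 28.44.
0.67·t = ln(28.44) = 3.3478, so t = 3.3478/0.67 = 4.9967.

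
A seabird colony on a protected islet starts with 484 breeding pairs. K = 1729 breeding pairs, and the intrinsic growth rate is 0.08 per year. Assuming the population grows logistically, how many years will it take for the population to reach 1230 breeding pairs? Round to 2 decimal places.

A = (K − N₀)/N₀ = (1729 − 484)/484 = 2.5723.
Solve 1729/(1 + 2.5723·e^(−0.08t)) = 1230: 1 + 2.5723·e^(−0.08t) = 1.4057, so e^(−0.08t) = 0.157714.
−0.08·t = ln(0.157714) = -1.847, so t = 1.847/0.08 = 23.087.

23.09 years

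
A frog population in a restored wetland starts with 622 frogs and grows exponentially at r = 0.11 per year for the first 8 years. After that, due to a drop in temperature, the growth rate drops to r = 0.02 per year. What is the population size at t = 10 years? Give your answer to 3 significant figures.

Phase 1: N(8) = 622·e^(0.11×8) = 622·e^0.88 = 1499.58.
Phase 2 runs for 10 − 8 = 2 years at r = 0.02.
N(10) = 1499.58·e^(0.02×2) = 1499.58·e^0.04 = 1560.78.

1560 frogs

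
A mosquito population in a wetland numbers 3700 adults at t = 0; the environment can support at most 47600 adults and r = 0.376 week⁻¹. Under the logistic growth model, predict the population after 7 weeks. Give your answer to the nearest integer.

25681 adults

A = (K − N₀)/N₀ = (47600 − 3700)/3700 = 11.865.
N(t) = K/(1 + A·e^(−rt)) = 47600/(1 + 11.865×e^(−0.376×7)).
e^(−2.632) = 0.071934; denominator = 1 + 11.865×0.071934 = 1.8535.
N = 47600/1.8535 = 25681.2.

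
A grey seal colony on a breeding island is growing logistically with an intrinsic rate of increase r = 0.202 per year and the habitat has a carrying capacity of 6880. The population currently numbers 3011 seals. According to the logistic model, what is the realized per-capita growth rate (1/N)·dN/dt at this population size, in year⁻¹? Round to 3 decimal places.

0.114 per year

(1/N)·dN/dt = r(1 − N/K) = 0.202 × (1 − 3011/6880).
= 0.202 × 0.56235 = 0.1136.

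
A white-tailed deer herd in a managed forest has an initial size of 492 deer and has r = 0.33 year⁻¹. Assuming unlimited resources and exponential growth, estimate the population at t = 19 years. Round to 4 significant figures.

260000 deer

N(t) = N₀·e^(rt) = 492 × e^(0.33×19) = 492 × e^6.27.
e^6.27 ≈ 528.48, so N ≈ 492 × 528.48 = 260011.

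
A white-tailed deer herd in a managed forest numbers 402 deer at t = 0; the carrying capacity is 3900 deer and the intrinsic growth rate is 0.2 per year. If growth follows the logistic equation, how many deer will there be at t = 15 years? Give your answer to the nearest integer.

2721 deer

A = (K − N₀)/N₀ = (3900 − 402)/402 = 8.7015.
N(t) = K/(1 + A·e^(−rt)) = 3900/(1 + 8.7015×e^(−0.2×15)).
e^(−3) = 0.049787; denominator = 1 + 8.7015×0.049787 = 1.4332.
N = 3900/1.4332 = 2721.14.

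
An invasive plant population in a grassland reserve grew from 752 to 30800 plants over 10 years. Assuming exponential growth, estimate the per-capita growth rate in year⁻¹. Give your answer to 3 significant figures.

From N(t) = N₀·e^(rt): e^(r·10) = 30800/752 = 40.957.
r·10 = ln(40.957) = 3.7125, so r = 3.7125/10 = 0.37125.

0.371 per year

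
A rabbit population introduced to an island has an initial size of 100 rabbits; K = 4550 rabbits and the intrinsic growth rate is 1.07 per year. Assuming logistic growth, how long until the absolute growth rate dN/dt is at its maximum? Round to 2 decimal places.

3.55 years

Logistic growth is fastest at N = K/2 = 2275.
A = (K − N₀)/N₀ = 44.5. Set K/(1 + A·e^(−rt)) = K/2 → A·e^(−rt) = 1.
e^(−1.07t) = 1/44.5 = 0.0224719, so t = ln(44.5)/1.07 = 3.7955/1.07 = 3.5472.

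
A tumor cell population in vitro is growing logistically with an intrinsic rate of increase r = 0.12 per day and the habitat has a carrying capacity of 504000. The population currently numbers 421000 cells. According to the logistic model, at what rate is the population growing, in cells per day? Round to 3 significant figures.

8320 cells per day

dN/dt = rN(1 − N/K) = 0.12 × 421000 × (1 − 421000/504000).
1 − 421000/504000 = 0.16468; dN/dt = 0.12 × 421000 × 0.16468 = 8319.8.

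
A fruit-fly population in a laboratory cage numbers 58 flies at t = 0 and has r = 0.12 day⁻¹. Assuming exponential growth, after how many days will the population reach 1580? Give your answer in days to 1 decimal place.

27.5 days

Set N₀·e^(rt) = 1580: e^(0.12·t) = 1580/58 = 27.241.
0.12·t = ln(27.241) = 3.3047, so t = 3.3047/0.12 = 27.539.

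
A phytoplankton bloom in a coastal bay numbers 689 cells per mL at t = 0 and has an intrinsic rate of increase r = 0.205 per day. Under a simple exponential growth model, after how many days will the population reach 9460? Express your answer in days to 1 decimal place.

Set N₀·e^(rt) = 9460: e^(0.205·t) = 9460/689 = 13.73.
0.205·t = ln(13.73) = 2.6196, so t = 2.6196/0.205 = 12.778.

12.8 days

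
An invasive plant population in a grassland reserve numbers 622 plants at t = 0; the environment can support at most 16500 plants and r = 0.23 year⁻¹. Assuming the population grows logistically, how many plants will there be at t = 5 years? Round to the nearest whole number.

1817 plants

A = (K − N₀)/N₀ = (16500 − 622)/622 = 25.527.
N(t) = K/(1 + A·e^(−rt)) = 16500/(1 + 25.527×e^(−0.23×5)).
e^(−1.15) = 0.31664; denominator = 1 + 25.527×0.31664 = 9.0829.
N = 16500/9.0829 = 1816.6.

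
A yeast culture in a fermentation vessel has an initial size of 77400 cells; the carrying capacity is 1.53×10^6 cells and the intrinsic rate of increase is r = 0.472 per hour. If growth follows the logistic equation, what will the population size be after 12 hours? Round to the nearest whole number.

A = (K − N₀)/N₀ = (1.53×10^6 − 77400)/77400 = 18.767.
N(t) = K/(1 + A·e^(−rt)) = 1.53×10^6/(1 + 18.767×e^(−0.472×12)).
e^(−5.664) = 0.0034686; denominator = 1 + 18.767×0.0034686 = 1.0651.
N = 1.53×10^6/1.0651 = 1.436489×10^6.

1436489 cells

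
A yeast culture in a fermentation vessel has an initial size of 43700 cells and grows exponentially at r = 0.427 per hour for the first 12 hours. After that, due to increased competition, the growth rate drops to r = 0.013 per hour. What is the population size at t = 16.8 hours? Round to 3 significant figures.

7810000 cells

Phase 1: N(12) = 43700·e^(0.427×12) = 43700·e^5.124 = 7.341864×10^6.
Phase 2 runs for 16.8 − 12 = 4.8 hours at r = 0.013.
N(16.8) = 7.341864×10^6·e^(0.013×4.8) = 7.341864×10^6·e^0.0624 = 7.814593×10^6.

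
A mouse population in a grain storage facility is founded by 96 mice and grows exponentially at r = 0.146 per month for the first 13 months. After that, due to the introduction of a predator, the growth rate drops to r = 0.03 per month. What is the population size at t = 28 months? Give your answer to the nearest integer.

1005 mice

Phase 1: N(13) = 96·e^(0.146×13) = 96·e^1.898 = 640.563.
Phase 2 runs for 28 − 13 = 15 months at r = 0.03.
N(28) = 640.563·e^(0.03×15) = 640.563·e^0.45 = 1004.6.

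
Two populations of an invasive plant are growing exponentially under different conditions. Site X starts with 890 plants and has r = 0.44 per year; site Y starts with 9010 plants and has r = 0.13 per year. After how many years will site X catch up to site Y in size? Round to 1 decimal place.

Set 890·e^(0.44t) = 9010·e^(0.13t).
e^((0.44 − 0.13)t) = 9010/890 → e^(0.31·t) = 10.124.
0.31·t = ln(10.124) = 2.3149, so t = 2.3149/0.31 = 7.4673.

7.5 years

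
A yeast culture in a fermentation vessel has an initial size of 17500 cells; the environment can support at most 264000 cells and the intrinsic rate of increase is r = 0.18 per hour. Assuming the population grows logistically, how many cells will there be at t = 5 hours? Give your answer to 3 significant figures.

A = (K − N₀)/N₀ = (264000 − 17500)/17500 = 14.086.
N(t) = K/(1 + A·e^(−rt)) = 264000/(1 + 14.086×e^(−0.18×5)).
e^(−0.9) = 0.40657; denominator = 1 + 14.086×0.40657 = 6.7268.
N = 264000/6.7268 = 39245.9.

39200 cells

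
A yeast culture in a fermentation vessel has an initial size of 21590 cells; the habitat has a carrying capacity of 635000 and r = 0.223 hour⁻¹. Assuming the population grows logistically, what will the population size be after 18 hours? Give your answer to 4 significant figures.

A = (K − N₀)/N₀ = (635000 − 21590)/21590 = 28.412.
N(t) = K/(1 + A·e^(−rt)) = 635000/(1 + 28.412×e^(−0.223×18)).
e^(−4.014) = 0.018061; denominator = 1 + 28.412×0.018061 = 1.5131.
N = 635000/1.5131 = 419656.

419700 cells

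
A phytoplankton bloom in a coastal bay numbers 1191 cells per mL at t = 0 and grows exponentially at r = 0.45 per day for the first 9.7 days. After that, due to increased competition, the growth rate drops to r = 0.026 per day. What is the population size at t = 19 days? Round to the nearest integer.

Phase 1: N(9.7) = 1191·e^(0.45×9.7) = 1191·e^4.365 = 93671.4.
Phase 2 runs for 19 − 9.7 = 9.3 days at r = 0.026.
N(19) = 93671.4·e^(0.026×9.3) = 93671.4·e^0.2418 = 119294.

119294 cells per mL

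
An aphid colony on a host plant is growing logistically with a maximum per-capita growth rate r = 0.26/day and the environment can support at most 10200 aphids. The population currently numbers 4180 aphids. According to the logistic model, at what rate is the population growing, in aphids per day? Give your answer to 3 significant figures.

dN/dt = rN(1 − N/K) = 0.26 × 4180 × (1 − 4180/10200).
1 − 4180/10200 = 0.5902; dN/dt = 0.26 × 4180 × 0.5902 = 641.43.

641 aphids per day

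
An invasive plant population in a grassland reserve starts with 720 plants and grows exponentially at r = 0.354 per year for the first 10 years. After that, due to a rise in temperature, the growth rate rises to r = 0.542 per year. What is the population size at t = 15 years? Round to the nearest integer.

Phase 1: N(10) = 720·e^(0.354×10) = 720·e^3.54 = 24816.2.
Phase 2 runs for 15 − 10 = 5 years at r = 0.542.
N(15) = 24816.2·e^(0.542×5) = 24816.2·e^2.71 = 372969.

372969 plants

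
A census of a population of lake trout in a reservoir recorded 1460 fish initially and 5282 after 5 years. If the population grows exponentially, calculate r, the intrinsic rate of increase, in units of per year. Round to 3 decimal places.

0.257 per year

From N(t) = N₀·e^(rt): e^(r·5) = 5282/1460 = 3.6178.
r·5 = ln(3.6178) = 1.2859, so r = 1.2859/5 = 0.25717.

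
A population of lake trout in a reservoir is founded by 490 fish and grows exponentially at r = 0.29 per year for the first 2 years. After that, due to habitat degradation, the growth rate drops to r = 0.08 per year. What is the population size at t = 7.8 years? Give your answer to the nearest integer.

1392 fish

Phase 1: N(2) = 490·e^(0.29×2) = 490·e^0.58 = 875.159.
Phase 2 runs for 7.8 − 2 = 5.8 years at r = 0.08.
N(7.8) = 875.159·e^(0.08×5.8) = 875.159·e^0.464 = 1391.87.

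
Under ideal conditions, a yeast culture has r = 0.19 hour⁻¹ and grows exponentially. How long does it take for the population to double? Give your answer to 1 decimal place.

Doubling time t_d = ln(2)/r = 0.6931/0.19 = 3.6481.

3.6 hours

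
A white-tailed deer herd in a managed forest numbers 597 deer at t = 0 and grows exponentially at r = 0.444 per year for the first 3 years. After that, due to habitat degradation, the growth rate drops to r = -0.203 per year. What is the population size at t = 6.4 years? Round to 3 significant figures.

Phase 1: N(3) = 597·e^(0.444×3) = 597·e^1.332 = 2261.8.
Phase 2 runs for 6.4 − 3 = 3.4 years at r = -0.203.
N(6.4) = 2261.8·e^(-0.203×3.4) = 2261.8·e^-0.6902 = 1134.24.

1130 deer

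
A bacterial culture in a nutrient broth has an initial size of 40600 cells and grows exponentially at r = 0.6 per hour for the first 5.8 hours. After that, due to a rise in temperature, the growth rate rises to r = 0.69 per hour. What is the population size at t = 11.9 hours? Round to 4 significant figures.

Phase 1: N(5.8) = 40600·e^(0.6×5.8) = 40600·e^3.48 = 1.317865×10^6.
Phase 2 runs for 11.9 − 5.8 = 6.1 hours at r = 0.69.
N(11.9) = 1.317865×10^6·e^(0.69×6.1) = 1.317865×10^6·e^4.209 = 8.867808×10^7.

88680000 cells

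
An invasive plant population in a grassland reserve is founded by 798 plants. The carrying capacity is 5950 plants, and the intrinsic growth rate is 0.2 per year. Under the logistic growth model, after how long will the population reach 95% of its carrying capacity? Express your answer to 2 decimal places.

A = (K − N₀)/N₀ = (5950 − 798)/798 = 6.4561.
Solve 5950/(1 + 6.4561·e^(−0.2t)) = 5652.5: 1 + 6.4561·e^(−0.2t) = 1.0526, so e^(−0.2t) = 0.00815217.
−0.2·t = ln(0.00815217) = -4.8095, so t = 4.8095/0.2 = 24.047.

24.05 years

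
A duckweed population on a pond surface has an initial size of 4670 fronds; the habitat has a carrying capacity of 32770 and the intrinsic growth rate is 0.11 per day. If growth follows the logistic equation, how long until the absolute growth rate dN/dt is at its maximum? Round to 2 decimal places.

16.31 days

Logistic growth is fastest at N = K/2 = 16385.
A = (K − N₀)/N₀ = 6.0171. Set K/(1 + A·e^(−rt)) = K/2 → A·e^(−rt) = 1.
e^(−0.11t) = 1/6.0171 = 0.166192, so t = ln(6.0171)/0.11 = 1.7946/0.11 = 16.315.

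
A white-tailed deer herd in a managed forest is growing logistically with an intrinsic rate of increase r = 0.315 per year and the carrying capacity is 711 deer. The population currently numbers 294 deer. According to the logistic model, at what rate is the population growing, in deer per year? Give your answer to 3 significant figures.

54.3 deer per year

dN/dt = rN(1 − N/K) = 0.315 × 294 × (1 − 294/711).
1 − 294/711 = 0.5865; dN/dt = 0.315 × 294 × 0.5865 = 54.316.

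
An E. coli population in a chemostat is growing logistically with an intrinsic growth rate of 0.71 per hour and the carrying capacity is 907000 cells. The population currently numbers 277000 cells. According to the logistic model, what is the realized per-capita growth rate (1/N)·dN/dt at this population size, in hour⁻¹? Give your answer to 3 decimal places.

(1/N)·dN/dt = r(1 − N/K) = 0.71 × (1 − 277000/907000).
= 0.71 × 0.6946 = 0.49316.

0.493 per hour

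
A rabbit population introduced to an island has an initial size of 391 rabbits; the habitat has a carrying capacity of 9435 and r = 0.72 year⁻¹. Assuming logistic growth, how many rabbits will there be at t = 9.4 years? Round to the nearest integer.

9191 rabbits

A = (K − N₀)/N₀ = (9435 − 391)/391 = 23.13.
N(t) = K/(1 + A·e^(−rt)) = 9435/(1 + 23.13×e^(−0.72×9.4)).
e^(−6.768) = 0.00115; denominator = 1 + 23.13×0.00115 = 1.0266.
N = 9435/1.0266 = 9190.53.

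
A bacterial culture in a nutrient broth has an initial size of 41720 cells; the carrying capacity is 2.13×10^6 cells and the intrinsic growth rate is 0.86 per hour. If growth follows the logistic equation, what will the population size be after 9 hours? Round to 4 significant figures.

A = (K − N₀)/N₀ = (2.13×10^6 − 41720)/41720 = 50.055.
N(t) = K/(1 + A·e^(−rt)) = 2.13×10^6/(1 + 50.055×e^(−0.86×9)).
e^(−7.74) = 0.00043507; denominator = 1 + 50.055×0.00043507 = 1.0218.
N = 2.13×10^6/1.0218 = 2.084603×10^6.

2085000 cells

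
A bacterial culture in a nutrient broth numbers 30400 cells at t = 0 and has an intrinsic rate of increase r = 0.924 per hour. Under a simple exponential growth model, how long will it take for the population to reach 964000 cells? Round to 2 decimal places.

Set N₀·e^(rt) = 964000: e^(0.924·t) = 964000/30400 = 31.711.
0.924·t = ln(31.711) = 3.4566, so t = 3.4566/0.924 = 3.741.

3.74 hours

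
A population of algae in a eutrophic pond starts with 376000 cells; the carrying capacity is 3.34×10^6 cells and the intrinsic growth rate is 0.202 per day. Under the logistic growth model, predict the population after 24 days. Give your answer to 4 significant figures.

3145000 cells

A = (K − N₀)/N₀ = (3.34×10^6 − 376000)/376000 = 7.883.
N(t) = K/(1 + A·e^(−rt)) = 3.34×10^6/(1 + 7.883×e^(−0.202×24)).
e^(−4.848) = 0.007844; denominator = 1 + 7.883×0.007844 = 1.0618.
N = 3.34×10^6/1.0618 = 3.1455×10^6.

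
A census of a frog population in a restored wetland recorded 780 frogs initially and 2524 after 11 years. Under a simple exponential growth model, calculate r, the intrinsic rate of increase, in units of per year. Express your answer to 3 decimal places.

0.107 per year

From N(t) = N₀·e^(rt): e^(r·11) = 2524/780 = 3.2359.
r·11 = ln(3.2359) = 1.1743, so r = 1.1743/11 = 0.10676.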